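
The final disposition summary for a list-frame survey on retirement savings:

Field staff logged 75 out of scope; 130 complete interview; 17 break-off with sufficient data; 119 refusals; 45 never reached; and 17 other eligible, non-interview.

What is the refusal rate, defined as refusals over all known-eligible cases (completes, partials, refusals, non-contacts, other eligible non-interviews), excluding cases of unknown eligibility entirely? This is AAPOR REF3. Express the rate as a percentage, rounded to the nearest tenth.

36.3%

Numerator: 119
Denominator: 130 + 17 + 119 + 45 + 17 = 328
REF3 = 119 / 328 = 0.3628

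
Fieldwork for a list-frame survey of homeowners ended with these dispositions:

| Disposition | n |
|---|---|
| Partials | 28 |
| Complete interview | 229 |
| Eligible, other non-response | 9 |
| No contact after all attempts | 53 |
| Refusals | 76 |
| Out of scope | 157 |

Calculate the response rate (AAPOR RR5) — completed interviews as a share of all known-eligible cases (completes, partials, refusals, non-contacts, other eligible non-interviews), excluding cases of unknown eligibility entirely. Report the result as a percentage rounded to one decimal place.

58.0%

Top → 229
Denominator → 229 + 28 + 76 + 53 + 9 = 395
RR5 = 229 / 395 = 0.5797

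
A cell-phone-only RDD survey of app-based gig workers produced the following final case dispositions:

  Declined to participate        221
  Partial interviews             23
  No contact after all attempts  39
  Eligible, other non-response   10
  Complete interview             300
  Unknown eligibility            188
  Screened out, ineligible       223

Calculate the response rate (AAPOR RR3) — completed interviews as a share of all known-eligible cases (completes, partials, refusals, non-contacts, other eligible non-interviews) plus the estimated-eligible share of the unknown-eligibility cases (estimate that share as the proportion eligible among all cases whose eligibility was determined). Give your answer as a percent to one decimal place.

41.1%

Top = 300
Eligible (known) = 300 + 23 + 221 + 39 + 10 = 593
e = 593 / (593 + 223) = 593 / 816 = 0.7267
e × U = 0.7267 × 188 = 136.62
Denominator = 593 + 136.62 = 729.62
RR3 = 300 / 729.62 = 0.4112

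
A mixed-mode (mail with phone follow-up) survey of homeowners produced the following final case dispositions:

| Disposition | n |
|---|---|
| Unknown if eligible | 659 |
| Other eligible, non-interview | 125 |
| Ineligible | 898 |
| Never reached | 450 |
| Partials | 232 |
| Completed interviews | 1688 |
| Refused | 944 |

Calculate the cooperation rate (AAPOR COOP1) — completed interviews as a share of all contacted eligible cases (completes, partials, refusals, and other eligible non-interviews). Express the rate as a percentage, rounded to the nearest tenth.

56.5%

Num: 1688
Denominator: 1688 + 232 + 944 + 125 = 2989
COOP1 = 1688 / 2989 = 0.5647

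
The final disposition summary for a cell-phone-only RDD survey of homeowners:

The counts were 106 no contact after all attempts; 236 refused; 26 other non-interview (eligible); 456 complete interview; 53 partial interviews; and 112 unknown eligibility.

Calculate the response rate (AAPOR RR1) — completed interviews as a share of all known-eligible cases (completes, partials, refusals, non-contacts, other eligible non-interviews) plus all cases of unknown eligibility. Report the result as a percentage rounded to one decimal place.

Top = 456
Denominator = 456 + 53 + 236 + 106 + 26 + 112 = 989
RR1 = 456 / 989 = 0.4611

46.1%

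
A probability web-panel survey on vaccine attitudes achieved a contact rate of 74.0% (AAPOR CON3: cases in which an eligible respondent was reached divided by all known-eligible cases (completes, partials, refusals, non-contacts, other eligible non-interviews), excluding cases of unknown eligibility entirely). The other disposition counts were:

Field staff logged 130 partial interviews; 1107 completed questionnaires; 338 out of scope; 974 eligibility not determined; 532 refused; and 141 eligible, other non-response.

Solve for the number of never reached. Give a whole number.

671

Num: 1107 + 130 + 532 + 141 = 1910
CON3 = 1910 / D = 0.740
D = 1910 / 0.740 = 2581.1
Rest of base = 1910
never reached = 2581.1 − 1910 ≈ 671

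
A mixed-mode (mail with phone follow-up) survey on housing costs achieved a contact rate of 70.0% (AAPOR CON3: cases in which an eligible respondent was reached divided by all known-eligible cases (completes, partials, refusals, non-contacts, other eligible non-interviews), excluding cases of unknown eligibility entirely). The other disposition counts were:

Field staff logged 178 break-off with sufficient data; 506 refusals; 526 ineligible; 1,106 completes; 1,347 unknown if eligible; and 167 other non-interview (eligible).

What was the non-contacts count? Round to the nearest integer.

Numerator: 1106 + 178 + 506 + 167 = 1957
CON3 = 1957 / D = 0.700
D = 1957 / 0.700 = 2795.7
Remaining denominator categories sum to 1957
non-contacts = 2795.7 − 1957 ≈ 839

839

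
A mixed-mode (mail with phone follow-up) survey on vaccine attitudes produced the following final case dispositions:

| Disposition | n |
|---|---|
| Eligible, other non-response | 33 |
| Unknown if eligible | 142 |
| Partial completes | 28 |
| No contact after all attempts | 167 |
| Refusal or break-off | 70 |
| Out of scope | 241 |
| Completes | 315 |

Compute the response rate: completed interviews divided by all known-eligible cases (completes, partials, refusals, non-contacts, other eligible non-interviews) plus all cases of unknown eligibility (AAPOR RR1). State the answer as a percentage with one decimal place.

41.7%

Num → 315
Denominator → 315 + 28 + 70 + 167 + 33 + 142 = 755
RR1 = 315 / 755 = 0.4172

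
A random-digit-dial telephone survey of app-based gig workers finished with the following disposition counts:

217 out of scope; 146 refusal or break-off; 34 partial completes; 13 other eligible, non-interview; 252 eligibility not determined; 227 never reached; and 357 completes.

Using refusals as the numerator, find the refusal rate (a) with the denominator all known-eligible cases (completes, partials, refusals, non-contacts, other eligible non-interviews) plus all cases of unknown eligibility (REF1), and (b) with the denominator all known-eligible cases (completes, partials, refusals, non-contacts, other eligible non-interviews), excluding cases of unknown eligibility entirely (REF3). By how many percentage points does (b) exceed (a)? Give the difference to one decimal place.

Num = 146
Base = 357 + 34 + 146 + 227 + 13 + 252 = 1029
REF1 = 146 / 1029 = 0.1419
Base = 357 + 34 + 146 + 227 + 13 = 777
REF3 = 146 / 777 = 0.1879
Difference = 18.79 − 14.19 = 4.60 percentage points

4.6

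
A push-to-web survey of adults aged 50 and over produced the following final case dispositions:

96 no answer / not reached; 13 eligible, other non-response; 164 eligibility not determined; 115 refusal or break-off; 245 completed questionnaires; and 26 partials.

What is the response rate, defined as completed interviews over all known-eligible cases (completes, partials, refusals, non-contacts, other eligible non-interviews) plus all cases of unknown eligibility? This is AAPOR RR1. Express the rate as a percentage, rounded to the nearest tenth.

37.2%

Numerator → 245
Base → 245 + 26 + 115 + 96 + 13 + 164 = 659
RR1 = 245 / 659 = 0.3718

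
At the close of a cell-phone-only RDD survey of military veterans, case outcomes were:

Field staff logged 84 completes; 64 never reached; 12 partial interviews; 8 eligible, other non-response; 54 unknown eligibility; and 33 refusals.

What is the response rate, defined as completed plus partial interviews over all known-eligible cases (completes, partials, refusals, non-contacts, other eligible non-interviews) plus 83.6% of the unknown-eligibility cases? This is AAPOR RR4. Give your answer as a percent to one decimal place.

Top = 84 + 12 = 96
Determined eligible = 84 + 12 + 33 + 64 + 8 = 201
Estimated eligible among unknowns = 0.8360 × 54 = 45.14
Denominator = 201 + 45.14 = 246.14
RR4 = 96 / 246.14 = 0.3900

39.0%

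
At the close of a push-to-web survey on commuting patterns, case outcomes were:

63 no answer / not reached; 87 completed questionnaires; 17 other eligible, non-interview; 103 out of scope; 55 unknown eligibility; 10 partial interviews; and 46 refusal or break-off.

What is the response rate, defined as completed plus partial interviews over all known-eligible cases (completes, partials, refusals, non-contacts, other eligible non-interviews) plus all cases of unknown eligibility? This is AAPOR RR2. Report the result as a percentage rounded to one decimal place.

34.9%

Num: 87 + 10 = 97
Base: 87 + 10 + 46 + 63 + 17 + 55 = 278
RR2 = 97 / 278 = 0.3489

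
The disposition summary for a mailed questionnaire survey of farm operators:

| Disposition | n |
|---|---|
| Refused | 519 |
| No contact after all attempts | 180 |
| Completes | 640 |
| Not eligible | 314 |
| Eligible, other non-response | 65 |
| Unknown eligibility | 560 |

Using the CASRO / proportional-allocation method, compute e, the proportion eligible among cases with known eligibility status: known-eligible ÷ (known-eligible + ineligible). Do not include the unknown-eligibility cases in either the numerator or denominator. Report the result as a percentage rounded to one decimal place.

81.7%

Known eligible = 640 + 519 + 180 + 65 = 1404
e = 1404 / (1404 + 314) = 1404 / 1718 = 0.8172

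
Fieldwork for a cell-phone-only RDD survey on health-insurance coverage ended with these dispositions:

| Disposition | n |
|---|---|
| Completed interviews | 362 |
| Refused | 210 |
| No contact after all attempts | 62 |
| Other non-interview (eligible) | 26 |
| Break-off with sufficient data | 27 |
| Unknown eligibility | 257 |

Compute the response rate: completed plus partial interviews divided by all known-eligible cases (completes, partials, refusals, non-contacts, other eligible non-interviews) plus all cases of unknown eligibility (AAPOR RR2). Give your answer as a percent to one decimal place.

41.2%

Num = 362 + 27 = 389
Denom = 362 + 27 + 210 + 62 + 26 + 257 = 944
RR2 = 389 / 944 = 0.4121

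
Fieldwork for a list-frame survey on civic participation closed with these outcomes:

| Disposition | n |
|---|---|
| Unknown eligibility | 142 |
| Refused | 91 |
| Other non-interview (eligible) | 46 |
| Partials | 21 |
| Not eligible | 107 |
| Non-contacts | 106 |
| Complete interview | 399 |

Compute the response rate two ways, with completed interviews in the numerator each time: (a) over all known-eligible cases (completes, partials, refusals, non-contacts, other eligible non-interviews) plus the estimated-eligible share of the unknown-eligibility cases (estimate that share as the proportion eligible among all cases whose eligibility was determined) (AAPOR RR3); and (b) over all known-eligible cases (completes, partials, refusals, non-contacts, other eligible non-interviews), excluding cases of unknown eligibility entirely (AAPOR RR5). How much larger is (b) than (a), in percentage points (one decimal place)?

9.4

Num: 399
Eligible (known): 399 + 21 + 91 + 106 + 46 = 663
e = 663 / (663 + 107) = 663 / 770 = 0.8610
Eligible share of unknowns: 0.8610 × 142 = 122.26
Denom: 663 + 122.26 = 785.26
RR3 = 399 / 785.26 = 0.5081
Denom: 399 + 21 + 91 + 106 + 46 = 663
RR5 = 399 / 663 = 0.6018
Difference = 60.18 − 50.81 = 9.37 percentage points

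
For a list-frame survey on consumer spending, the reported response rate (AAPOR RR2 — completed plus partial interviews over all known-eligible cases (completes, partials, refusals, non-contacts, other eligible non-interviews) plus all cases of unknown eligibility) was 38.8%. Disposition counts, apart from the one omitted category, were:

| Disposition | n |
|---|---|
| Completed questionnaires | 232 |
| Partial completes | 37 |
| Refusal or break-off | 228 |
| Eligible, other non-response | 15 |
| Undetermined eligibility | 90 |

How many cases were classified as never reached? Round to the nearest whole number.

Top: 232 + 37 = 269
RR2 = 269 / D = 0.388
D = 269 / 0.388 = 693.3
Remaining denominator categories sum to 602
never reached = 693.3 − 602 ≈ 91

91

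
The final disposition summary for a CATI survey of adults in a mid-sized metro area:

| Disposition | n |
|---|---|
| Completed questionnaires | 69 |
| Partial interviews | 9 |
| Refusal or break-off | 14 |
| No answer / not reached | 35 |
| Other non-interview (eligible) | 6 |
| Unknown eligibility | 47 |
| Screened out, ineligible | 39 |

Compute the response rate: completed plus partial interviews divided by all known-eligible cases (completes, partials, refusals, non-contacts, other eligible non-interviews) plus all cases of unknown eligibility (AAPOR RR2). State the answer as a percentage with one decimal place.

Num → 69 + 9 = 78
Denominator → 69 + 9 + 14 + 35 + 6 + 47 = 180
RR2 = 78 / 180 = 0.4333

43.3%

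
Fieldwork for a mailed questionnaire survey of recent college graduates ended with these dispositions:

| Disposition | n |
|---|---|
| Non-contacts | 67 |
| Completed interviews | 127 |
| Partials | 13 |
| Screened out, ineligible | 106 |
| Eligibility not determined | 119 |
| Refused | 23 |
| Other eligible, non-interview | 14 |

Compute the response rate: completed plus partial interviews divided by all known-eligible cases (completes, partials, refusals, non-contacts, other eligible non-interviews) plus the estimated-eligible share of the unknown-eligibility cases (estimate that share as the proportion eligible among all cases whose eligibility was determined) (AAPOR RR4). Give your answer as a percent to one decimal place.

Top → 127 + 13 = 140
Eligible (known) → 127 + 13 + 23 + 67 + 14 = 244
e = 244 / (244 + 106) = 244 / 350 = 0.6971
e × U → 0.6971 × 119 = 82.95
Base → 244 + 82.95 = 326.95
RR4 = 140 / 326.95 = 0.4282

42.8%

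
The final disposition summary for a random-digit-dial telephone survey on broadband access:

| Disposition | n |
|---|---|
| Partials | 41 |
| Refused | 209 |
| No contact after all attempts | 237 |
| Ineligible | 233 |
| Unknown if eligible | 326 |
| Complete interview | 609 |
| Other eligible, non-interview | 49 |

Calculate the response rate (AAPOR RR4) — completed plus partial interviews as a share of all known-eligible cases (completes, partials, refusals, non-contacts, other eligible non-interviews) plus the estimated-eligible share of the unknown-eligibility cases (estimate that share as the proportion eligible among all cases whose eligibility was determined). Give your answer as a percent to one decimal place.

45.9%

Top = 609 + 41 = 650
Eligible (known) = 609 + 41 + 209 + 237 + 49 = 1145
e = 1145 / (1145 + 233) = 1145 / 1378 = 0.8309
e × U = 0.8309 × 326 = 270.87
Base = 1145 + 270.87 = 1415.87
RR4 = 650 / 1415.87 = 0.4591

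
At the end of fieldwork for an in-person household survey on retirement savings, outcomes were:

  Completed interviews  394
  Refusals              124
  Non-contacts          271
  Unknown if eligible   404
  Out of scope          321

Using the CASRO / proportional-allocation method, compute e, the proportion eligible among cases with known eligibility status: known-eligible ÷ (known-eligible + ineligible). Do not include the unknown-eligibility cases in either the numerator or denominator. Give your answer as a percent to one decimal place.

Eligible (known) = 394 + 124 + 271 = 789
e = 789 / (789 + 321) = 789 / 1110 = 0.7108

71.1%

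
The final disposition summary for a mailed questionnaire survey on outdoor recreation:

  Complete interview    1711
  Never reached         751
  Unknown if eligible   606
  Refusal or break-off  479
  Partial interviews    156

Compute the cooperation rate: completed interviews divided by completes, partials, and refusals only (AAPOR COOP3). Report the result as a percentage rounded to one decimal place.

Numerator → 1711
Denom → 1711 + 156 + 479 = 2346
COOP3 = 1711 / 2346 = 0.7293

72.9%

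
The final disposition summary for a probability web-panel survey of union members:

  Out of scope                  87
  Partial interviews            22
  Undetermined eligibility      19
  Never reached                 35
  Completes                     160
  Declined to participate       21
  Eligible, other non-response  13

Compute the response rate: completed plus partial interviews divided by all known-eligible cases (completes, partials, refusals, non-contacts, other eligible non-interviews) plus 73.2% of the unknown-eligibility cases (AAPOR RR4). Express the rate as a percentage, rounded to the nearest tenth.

Top: 160 + 22 = 182
Known eligible: 160 + 22 + 21 + 35 + 13 = 251
e × U: 0.7320 × 19 = 13.91
Denom: 251 + 13.91 = 264.91
RR4 = 182 / 264.91 = 0.6870

68.7%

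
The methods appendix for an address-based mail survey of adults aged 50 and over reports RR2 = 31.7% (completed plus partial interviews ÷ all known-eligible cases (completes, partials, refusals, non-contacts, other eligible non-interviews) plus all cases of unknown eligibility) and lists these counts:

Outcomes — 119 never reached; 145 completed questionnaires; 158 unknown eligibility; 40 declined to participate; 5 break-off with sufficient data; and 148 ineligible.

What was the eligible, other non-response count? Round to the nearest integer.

6

Num: 145 + 5 = 150
RR2 = 150 / D = 0.317
D = 150 / 0.317 = 473.2
Rest of base = 467
eligible, other non-response = 473.2 − 467 ≈ 6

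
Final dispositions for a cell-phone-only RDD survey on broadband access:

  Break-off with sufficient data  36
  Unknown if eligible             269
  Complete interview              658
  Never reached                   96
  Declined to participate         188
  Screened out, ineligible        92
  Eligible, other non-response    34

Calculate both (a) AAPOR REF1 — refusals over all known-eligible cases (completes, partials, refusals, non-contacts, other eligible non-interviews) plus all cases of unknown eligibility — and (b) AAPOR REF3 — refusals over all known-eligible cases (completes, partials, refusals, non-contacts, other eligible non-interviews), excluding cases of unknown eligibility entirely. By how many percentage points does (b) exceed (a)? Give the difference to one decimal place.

Num: 188
Base: 658 + 36 + 188 + 96 + 34 + 269 = 1281
REF1 = 188 / 1281 = 0.1468
Base: 658 + 36 + 188 + 96 + 34 = 1012
REF3 = 188 / 1012 = 0.1858
Difference = 18.58 − 14.68 = 3.90 percentage points

3.9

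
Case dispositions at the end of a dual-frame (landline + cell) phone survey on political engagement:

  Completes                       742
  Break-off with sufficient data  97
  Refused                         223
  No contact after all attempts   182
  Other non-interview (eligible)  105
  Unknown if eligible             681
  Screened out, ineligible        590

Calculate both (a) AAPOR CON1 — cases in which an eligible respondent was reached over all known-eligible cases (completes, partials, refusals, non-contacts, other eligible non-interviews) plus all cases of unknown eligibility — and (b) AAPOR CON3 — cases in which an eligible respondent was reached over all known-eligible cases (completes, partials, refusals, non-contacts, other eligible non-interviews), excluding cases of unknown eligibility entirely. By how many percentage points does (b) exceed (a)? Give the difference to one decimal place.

29.0

Num → 742 + 97 + 223 + 105 = 1167
Denom → 742 + 97 + 223 + 182 + 105 + 681 = 2030
CON1 = 1167 / 2030 = 0.5749
Denom → 742 + 97 + 223 + 182 + 105 = 1349
CON3 = 1167 / 1349 = 0.8651
Difference = 86.51 − 57.49 = 29.02 percentage points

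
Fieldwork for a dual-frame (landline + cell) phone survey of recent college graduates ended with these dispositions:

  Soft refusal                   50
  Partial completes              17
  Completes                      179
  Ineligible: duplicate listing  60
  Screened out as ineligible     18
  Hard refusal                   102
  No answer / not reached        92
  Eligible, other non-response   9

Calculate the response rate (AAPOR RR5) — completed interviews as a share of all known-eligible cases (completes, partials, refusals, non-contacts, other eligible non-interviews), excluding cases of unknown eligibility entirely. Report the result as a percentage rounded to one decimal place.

39.9%

Refused = 102 + 50 = 152
Screened out, ineligible = 18 + 60 = 78
Num = 179
Base = 179 + 17 + 152 + 92 + 9 = 449
RR5 = 179 / 449 = 0.3987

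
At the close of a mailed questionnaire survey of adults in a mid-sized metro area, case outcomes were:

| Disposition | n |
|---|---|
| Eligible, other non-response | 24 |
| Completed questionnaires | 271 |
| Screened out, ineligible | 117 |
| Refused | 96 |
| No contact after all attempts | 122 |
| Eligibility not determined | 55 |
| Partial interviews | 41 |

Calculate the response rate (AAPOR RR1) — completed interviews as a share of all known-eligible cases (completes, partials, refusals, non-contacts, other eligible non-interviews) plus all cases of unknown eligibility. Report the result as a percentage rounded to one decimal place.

Num: 271
Base: 271 + 41 + 96 + 122 + 24 + 55 = 609
RR1 = 271 / 609 = 0.4450

44.5%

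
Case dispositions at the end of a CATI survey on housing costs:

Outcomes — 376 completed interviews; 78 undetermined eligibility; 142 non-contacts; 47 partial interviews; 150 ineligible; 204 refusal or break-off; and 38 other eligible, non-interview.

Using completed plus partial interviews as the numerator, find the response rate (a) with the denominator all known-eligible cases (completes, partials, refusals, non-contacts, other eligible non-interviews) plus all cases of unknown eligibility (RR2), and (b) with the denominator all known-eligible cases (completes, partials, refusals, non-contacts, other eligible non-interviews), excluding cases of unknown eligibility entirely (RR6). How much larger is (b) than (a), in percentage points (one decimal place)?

Top = 376 + 47 = 423
Base = 376 + 47 + 204 + 142 + 38 + 78 = 885
RR2 = 423 / 885 = 0.4780
Base = 376 + 47 + 204 + 142 + 38 = 807
RR6 = 423 / 807 = 0.5242
Difference = 52.42 − 47.80 = 4.62 percentage points

4.6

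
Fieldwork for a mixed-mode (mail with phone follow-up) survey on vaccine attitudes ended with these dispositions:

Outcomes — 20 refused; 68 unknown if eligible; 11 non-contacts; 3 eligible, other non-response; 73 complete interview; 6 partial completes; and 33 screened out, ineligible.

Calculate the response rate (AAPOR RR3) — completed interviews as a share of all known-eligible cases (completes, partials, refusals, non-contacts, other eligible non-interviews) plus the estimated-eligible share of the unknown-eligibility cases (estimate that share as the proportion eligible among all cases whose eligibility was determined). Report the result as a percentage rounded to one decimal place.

44.1%

Numerator: 73
Determined eligible: 73 + 6 + 20 + 11 + 3 = 113
e = 113 / (113 + 33) = 113 / 146 = 0.7740
e × U: 0.7740 × 68 = 52.63
Denom: 113 + 52.63 = 165.63
RR3 = 73 / 165.63 = 0.4407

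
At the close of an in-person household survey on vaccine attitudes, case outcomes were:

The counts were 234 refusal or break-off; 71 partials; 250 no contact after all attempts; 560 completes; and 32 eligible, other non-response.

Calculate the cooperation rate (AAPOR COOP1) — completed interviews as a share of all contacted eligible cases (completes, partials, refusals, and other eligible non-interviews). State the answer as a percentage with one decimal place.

Numerator = 560
Denominator = 560 + 71 + 234 + 32 = 897
COOP1 = 560 / 897 = 0.6243

62.4%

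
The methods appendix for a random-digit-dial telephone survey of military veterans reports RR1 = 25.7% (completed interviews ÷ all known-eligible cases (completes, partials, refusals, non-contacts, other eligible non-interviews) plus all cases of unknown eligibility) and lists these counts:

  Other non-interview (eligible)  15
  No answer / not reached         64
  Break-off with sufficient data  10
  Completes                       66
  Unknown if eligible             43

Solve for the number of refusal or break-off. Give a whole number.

59

RR1 = 66 / D = 0.257
D = 66 / 0.257 = 256.8
Remaining denominator categories sum to 198
refusal or break-off = 256.8 − 198 ≈ 59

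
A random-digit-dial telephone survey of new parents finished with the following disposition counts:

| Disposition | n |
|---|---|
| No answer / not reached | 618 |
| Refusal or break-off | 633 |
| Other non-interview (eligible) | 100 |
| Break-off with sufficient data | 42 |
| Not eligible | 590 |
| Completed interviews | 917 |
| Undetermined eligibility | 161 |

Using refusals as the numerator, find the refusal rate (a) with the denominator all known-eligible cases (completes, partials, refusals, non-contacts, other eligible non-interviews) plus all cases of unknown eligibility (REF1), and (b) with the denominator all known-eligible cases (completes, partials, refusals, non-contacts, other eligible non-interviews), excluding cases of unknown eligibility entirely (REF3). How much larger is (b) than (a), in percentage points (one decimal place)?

1.8

Numerator → 633
Base → 917 + 42 + 633 + 618 + 100 + 161 = 2471
REF1 = 633 / 2471 = 0.2562
Base → 917 + 42 + 633 + 618 + 100 = 2310
REF3 = 633 / 2310 = 0.2740
Difference = 27.40 − 25.62 = 1.78 percentage points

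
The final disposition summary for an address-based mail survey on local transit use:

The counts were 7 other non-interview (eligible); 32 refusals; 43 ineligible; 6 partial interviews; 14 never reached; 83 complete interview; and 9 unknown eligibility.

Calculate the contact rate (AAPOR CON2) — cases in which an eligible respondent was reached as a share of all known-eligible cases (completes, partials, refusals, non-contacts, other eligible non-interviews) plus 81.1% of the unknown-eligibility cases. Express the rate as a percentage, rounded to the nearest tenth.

85.7%

Num = 83 + 6 + 32 + 7 = 128
Known eligible = 83 + 6 + 32 + 14 + 7 = 142
e × U = 0.8110 × 9 = 7.30
Base = 142 + 7.30 = 149.30
CON2 = 128 / 149.30 = 0.8573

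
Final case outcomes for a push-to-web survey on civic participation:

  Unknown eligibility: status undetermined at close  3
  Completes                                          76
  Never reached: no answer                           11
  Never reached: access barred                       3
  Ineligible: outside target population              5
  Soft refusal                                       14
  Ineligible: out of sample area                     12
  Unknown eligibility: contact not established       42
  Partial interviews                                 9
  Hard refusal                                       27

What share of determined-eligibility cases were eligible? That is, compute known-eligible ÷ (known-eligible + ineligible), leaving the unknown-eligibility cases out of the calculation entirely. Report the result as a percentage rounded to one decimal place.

Refusals = 27 + 14 = 41
Non-contacts = 11 + 3 = 14
Eligibility not determined = 42 + 3 = 45
Not eligible = 5 + 12 = 17
Eligible (known) → 76 + 9 + 41 + 14 = 140
e = 140 / (140 + 17) = 140 / 157 = 0.8917

89.2%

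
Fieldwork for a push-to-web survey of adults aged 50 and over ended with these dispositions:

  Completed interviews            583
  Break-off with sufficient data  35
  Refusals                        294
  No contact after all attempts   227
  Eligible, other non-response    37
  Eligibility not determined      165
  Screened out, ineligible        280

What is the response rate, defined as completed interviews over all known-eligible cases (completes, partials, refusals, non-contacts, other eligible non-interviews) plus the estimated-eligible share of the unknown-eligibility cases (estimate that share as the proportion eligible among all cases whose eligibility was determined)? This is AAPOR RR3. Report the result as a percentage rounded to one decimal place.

Top = 583
Determined eligible = 583 + 35 + 294 + 227 + 37 = 1176
e = 1176 / (1176 + 280) = 1176 / 1456 = 0.8077
e × U = 0.8077 × 165 = 133.27
Denominator = 1176 + 133.27 = 1309.27
RR3 = 583 / 1309.27 = 0.4453

44.5%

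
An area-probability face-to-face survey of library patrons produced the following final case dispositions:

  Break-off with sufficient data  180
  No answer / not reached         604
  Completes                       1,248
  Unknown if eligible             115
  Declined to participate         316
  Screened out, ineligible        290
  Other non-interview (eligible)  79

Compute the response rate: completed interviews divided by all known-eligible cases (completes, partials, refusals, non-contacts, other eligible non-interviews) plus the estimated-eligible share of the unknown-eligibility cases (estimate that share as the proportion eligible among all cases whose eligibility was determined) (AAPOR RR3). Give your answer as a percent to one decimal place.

Top = 1248
Eligible (known) = 1248 + 180 + 316 + 604 + 79 = 2427
e = 2427 / (2427 + 290) = 2427 / 2717 = 0.8933
Estimated eligible among unknowns = 0.8933 × 115 = 102.73
Denom = 2427 + 102.73 = 2529.73
RR3 = 1248 / 2529.73 = 0.4933

49.3%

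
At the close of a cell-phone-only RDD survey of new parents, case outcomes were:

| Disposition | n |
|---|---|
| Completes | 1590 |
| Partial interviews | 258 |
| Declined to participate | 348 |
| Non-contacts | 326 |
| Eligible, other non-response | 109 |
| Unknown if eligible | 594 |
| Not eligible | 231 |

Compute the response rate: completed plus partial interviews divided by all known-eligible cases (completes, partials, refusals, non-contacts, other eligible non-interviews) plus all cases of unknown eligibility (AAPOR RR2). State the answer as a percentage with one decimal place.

Top = 1590 + 258 = 1848
Denom = 1590 + 258 + 348 + 326 + 109 + 594 = 3225
RR2 = 1848 / 3225 = 0.5730

57.3%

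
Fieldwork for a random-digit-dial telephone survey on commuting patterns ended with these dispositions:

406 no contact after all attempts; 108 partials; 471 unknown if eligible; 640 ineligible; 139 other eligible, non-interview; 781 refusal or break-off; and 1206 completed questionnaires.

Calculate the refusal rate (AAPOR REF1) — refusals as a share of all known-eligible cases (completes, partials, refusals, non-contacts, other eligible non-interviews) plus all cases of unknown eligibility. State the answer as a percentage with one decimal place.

25.1%

Num: 781
Base: 1206 + 108 + 781 + 406 + 139 + 471 = 3111
REF1 = 781 / 3111 = 0.2510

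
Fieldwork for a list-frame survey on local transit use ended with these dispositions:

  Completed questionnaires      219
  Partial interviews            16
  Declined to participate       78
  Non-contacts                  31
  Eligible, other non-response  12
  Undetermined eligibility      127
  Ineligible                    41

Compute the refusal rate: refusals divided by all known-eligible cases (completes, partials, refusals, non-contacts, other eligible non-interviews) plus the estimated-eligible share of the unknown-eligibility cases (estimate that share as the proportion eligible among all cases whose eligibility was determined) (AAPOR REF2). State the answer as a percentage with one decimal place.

16.6%

Numerator: 78
Determined eligible: 219 + 16 + 78 + 31 + 12 = 356
e = 356 / (356 + 41) = 356 / 397 = 0.8967
Eligible share of unknowns: 0.8967 × 127 = 113.88
Denominator: 356 + 113.88 = 469.88
REF2 = 78 / 469.88 = 0.1660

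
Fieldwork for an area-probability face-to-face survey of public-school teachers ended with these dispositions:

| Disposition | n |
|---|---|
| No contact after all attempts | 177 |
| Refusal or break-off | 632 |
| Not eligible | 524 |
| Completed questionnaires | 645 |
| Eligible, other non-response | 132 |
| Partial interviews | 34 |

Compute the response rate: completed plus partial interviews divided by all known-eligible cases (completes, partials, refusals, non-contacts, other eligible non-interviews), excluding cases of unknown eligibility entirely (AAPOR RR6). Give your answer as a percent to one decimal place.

Num → 645 + 34 = 679
Denominator → 645 + 34 + 632 + 177 + 132 = 1620
RR6 = 679 / 1620 = 0.4191

41.9%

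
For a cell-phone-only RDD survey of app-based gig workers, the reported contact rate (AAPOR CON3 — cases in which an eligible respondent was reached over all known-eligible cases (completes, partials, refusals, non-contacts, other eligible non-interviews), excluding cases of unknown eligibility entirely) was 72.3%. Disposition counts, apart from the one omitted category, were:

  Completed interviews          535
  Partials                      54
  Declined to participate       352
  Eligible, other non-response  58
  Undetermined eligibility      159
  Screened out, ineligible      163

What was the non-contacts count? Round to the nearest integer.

Top = 535 + 54 + 352 + 58 = 999
CON3 = 999 / D = 0.723
D = 999 / 0.723 = 1381.7
Other denominator terms total 999
non-contacts = 1381.7 − 999 ≈ 383

383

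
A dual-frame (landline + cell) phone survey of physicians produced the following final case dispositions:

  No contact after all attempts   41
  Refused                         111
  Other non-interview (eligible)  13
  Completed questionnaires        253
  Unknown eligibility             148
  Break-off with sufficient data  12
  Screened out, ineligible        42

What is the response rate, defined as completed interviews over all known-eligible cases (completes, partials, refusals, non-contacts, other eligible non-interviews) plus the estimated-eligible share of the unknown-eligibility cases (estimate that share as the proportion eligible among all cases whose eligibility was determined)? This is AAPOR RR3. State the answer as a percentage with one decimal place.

Top: 253
Known eligible: 253 + 12 + 111 + 41 + 13 = 430
e = 430 / (430 + 42) = 430 / 472 = 0.9110
Eligible share of unknowns: 0.9110 × 148 = 134.83
Base: 430 + 134.83 = 564.83
RR3 = 253 / 564.83 = 0.4479

44.8%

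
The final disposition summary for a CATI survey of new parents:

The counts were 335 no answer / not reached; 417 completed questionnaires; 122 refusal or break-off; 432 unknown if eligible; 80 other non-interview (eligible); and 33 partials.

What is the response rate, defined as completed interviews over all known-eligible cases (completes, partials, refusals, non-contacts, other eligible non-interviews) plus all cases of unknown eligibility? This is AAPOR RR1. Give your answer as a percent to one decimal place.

Num: 417
Denom: 417 + 33 + 122 + 335 + 80 + 432 = 1419
RR1 = 417 / 1419 = 0.2939

29.4%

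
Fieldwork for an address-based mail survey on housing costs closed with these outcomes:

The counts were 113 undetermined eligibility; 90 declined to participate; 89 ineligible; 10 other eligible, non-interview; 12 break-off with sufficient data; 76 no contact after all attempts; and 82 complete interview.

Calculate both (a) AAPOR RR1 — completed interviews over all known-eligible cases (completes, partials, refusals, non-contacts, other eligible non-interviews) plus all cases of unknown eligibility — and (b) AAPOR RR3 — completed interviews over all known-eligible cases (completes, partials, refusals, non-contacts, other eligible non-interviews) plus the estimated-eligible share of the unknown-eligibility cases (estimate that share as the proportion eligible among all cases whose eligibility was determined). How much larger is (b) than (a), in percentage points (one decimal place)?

1.7

Top: 82
Denominator: 82 + 12 + 90 + 76 + 10 + 113 = 383
RR1 = 82 / 383 = 0.2141
Determined eligible: 82 + 12 + 90 + 76 + 10 = 270
e = 270 / (270 + 89) = 270 / 359 = 0.7521
Eligible share of unknowns: 0.7521 × 113 = 84.99
Denominator: 270 + 84.99 = 354.99
RR3 = 82 / 354.99 = 0.2310
Difference = 23.10 − 21.41 = 1.69 percentage points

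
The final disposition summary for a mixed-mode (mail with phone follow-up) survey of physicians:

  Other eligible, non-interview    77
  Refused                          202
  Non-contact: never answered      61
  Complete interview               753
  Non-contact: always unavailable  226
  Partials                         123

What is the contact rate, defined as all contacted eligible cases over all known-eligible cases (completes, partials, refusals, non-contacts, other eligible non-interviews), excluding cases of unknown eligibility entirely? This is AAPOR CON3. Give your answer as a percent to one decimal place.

No answer / not reached = 61 + 226 = 287
Numerator → 753 + 123 + 202 + 77 = 1155
Denominator → 753 + 123 + 202 + 287 + 77 = 1442
CON3 = 1155 / 1442 = 0.8010

80.1%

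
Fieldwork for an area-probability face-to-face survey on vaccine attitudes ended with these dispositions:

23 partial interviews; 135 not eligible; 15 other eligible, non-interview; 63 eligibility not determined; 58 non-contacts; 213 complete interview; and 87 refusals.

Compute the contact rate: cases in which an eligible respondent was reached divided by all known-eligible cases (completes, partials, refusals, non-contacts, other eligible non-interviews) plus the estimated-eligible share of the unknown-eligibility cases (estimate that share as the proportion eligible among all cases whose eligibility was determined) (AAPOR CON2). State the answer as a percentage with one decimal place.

76.3%

Numerator → 213 + 23 + 87 + 15 = 338
Eligible (known) → 213 + 23 + 87 + 58 + 15 = 396
e = 396 / (396 + 135) = 396 / 531 = 0.7458
e × U → 0.7458 × 63 = 46.99
Denominator → 396 + 46.99 = 442.99
CON2 = 338 / 442.99 = 0.7630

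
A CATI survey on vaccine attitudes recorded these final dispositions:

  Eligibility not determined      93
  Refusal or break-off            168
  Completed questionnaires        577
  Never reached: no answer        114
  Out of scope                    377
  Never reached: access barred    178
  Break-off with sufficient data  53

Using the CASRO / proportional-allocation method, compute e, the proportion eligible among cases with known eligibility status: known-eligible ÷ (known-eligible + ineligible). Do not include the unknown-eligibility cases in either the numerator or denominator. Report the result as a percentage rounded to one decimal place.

No answer / not reached = 114 + 178 = 292
Eligible (known) → 577 + 53 + 168 + 292 = 1090
e = 1090 / (1090 + 377) = 1090 / 1467 = 0.7430

74.3%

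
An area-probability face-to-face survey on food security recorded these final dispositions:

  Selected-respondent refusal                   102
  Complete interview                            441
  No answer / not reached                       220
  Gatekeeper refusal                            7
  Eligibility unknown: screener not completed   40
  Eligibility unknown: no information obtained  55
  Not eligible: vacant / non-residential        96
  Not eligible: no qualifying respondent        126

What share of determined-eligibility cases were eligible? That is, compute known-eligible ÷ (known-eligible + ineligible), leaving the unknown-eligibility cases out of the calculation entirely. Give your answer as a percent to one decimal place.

Refusal or break-off = 7 + 102 = 109
Undetermined eligibility = 40 + 55 = 95
Screened out, ineligible = 126 + 96 = 222
Known eligible = 441 + 109 + 220 = 770
e = 770 / (770 + 222) = 770 / 992 = 0.7762

77.6%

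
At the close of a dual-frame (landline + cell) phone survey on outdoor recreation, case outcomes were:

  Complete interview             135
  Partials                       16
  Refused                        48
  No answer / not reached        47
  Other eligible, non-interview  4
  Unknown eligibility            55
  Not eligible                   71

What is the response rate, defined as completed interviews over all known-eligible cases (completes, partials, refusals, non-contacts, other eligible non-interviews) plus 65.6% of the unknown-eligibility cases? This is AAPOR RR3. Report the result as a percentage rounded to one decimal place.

Numerator: 135
Known eligible: 135 + 16 + 48 + 47 + 4 = 250
e × U: 0.6560 × 55 = 36.08
Denom: 250 + 36.08 = 286.08
RR3 = 135 / 286.08 = 0.4719

47.2%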